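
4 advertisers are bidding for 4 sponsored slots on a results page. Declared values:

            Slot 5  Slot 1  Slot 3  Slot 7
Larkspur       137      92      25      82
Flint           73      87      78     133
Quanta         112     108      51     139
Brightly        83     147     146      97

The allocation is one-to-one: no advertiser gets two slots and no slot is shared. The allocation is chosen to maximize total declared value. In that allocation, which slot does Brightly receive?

Optimal: Larkspur→Slot 5 ($137), Flint→Slot 7 ($133), Quanta→Slot 1 ($108), Brightly→Slot 3 ($146) — total 137+133+108+146 = $524.
Next-best assignment: Larkspur→Slot 5, Flint→Slot 1, Quanta→Slot 7, Brightly→Slot 3 = $509.
Brightly's own top slot is Slot 1 ($147), but forcing Brightly→Slot 1 and reassigning the rest optimally gives only $501 — worse by 23.

Brightly receives Slot 3.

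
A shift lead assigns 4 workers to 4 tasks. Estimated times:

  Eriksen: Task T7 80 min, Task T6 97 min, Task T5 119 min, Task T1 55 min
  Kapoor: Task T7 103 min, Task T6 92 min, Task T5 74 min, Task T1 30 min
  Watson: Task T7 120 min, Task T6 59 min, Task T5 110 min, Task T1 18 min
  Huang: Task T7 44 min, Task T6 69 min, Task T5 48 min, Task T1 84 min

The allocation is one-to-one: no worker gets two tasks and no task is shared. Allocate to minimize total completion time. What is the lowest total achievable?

Optimal: Eriksen→Task T7 (80 min), Kapoor→Task T1 (30 min), Watson→Task T6 (59 min), Huang→Task T5 (48 min) — total 80+30+59+48 = 217 min.
Min-entry greedy (repeatedly take the single cheapest remaining cell) gives 233 min, worse by 16.
Swapping Kapoor↔Eriksen (Kapoor→Task T7 103 min, Eriksen→Task T1 55 min) adds 48.
Every other assignment is strictly worse.

Min total: 217 min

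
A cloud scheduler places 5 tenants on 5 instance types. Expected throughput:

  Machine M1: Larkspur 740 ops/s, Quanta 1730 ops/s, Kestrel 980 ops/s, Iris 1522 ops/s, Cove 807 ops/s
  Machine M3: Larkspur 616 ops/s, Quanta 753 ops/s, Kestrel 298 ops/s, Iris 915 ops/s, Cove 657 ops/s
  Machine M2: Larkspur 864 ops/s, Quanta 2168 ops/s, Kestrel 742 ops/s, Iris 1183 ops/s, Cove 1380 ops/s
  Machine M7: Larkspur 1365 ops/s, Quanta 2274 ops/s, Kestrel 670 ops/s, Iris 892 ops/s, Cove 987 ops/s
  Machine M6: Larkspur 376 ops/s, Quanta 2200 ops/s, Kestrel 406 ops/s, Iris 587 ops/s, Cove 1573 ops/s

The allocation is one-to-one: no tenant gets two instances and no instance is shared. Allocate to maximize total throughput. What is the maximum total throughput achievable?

Maximum total: 7001 ops/s

Optimal: Larkspur→Machine M7 (1365 ops/s), Quanta→Machine M2 (2168 ops/s), Kestrel→Machine M1 (980 ops/s), Iris→Machine M3 (915 ops/s), Cove→Machine M6 (1573 ops/s) — total 1365+2168+980+915+1573 = 7001 ops/s.
Column-greedy (each instance in turn goes to its best remaining tenant) gives 5796 ops/s, worse by 1205.
No other one-to-one assignment exceeds 7001 ops/s.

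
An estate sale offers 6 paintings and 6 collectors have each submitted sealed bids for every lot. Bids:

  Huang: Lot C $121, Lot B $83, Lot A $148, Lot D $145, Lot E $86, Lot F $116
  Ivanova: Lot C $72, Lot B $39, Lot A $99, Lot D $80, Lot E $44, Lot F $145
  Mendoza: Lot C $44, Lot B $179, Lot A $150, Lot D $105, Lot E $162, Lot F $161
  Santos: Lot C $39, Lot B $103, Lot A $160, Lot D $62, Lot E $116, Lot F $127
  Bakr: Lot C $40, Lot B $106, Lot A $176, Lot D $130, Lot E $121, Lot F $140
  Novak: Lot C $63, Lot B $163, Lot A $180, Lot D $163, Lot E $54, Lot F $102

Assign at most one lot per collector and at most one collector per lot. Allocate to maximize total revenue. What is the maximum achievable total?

Max total: $900

Optimal: Huang→Lot C ($121), Ivanova→Lot F ($145), Mendoza→Lot B ($179), Santos→Lot E ($116), Bakr→Lot A ($176), Novak→Lot D ($163) — total 121+145+179+116+176+163 = $900.
Every other assignment is strictly worse.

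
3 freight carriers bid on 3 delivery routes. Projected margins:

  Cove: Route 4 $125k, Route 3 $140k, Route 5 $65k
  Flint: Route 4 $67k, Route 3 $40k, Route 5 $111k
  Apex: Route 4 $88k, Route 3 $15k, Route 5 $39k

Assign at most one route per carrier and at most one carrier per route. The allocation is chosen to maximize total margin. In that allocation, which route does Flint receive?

Treat this as an assignment problem: match each carrier to one route.
Optimal: Cove→Route 3 ($140k), Flint→Route 5 ($111k), Apex→Route 4 ($88k) — total 140+111+88 = $339k.
Column-greedy (each route in turn goes to its best remaining carrier) gives $204k, worse by 135.
Next-best assignment: Cove→Route 4, Flint→Route 5, Apex→Route 3 = $251k.
Swapping Apex↔Cove (Apex→Route 3 $15k, Cove→Route 4 $125k) loses 88.

Flint receives Route 5.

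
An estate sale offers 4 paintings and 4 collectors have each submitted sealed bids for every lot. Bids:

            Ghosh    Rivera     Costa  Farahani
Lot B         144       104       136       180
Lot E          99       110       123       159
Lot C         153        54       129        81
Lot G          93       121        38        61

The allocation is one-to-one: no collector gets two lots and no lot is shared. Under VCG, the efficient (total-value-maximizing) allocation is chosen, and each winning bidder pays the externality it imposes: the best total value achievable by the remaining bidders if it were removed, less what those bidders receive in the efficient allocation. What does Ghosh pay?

Ghosh pays $6.

Efficient allocation: Ghosh→Lot C ($153), Rivera→Lot G ($121), Costa→Lot E ($123), Farahani→Lot B ($180); total welfare W = $577.
Ghosh receives Lot C at value $153, so the others get W − 153 = $424.
Without Ghosh: best allocation of the remaining 3 bidders over all 4 lots is Rivera→Lot G ($121), Costa→Lot C ($129), Farahani→Lot B ($180), total $430.
VCG payment = (others' best without Ghosh) − (others' welfare with Ghosh) = 430 − 424 = $6.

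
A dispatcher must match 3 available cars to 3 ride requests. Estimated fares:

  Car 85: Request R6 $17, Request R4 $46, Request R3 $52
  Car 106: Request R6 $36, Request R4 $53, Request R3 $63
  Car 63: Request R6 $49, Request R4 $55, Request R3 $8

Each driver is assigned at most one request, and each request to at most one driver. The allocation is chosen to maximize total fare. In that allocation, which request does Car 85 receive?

Car 85 receives Request R4.

Optimal: Car 85→Request R4 ($46), Car 106→Request R3 ($63), Car 63→Request R6 ($49) — total 46+63+49 = $158.
Column-greedy (each request in turn goes to its best remaining driver) gives $154, worse by 4.
Swapping Car 63↔Car 106 (Car 63→Request R3 $8, Car 106→Request R6 $36) loses 68.
Every other assignment is strictly worse.
Car 85's own top request is Request R3 ($52), but forcing Car 85→Request R3 and reassigning the rest optimally gives only $154 — worse by 4.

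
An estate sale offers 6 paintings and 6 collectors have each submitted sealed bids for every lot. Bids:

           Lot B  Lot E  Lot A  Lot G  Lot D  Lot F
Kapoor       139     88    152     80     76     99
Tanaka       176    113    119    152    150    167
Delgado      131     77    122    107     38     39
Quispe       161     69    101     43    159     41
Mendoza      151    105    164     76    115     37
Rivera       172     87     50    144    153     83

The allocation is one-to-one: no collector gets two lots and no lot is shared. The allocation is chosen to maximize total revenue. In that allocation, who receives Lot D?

This is a one-to-one assignment (maximum-weight bipartite matching).
Optimal: Kapoor→Lot A ($152), Tanaka→Lot F ($167), Delgado→Lot G ($107), Quispe→Lot D ($159), Mendoza→Lot E ($105), Rivera→Lot B ($172) — total 152+167+107+159+105+172 = $862.
Max-entry greedy (repeatedly take the single best remaining cell) gives $819, worse by 43.
Swapping Quispe↔Mendoza (Quispe→Lot E $69, Mendoza→Lot D $115) loses 80.
No other one-to-one assignment exceeds $862.
Quispe's own top lot is Lot B ($161), but forcing Quispe→Lot B and reassigning the rest optimally gives only $845 — worse by 17.

Quispe receives Lot D.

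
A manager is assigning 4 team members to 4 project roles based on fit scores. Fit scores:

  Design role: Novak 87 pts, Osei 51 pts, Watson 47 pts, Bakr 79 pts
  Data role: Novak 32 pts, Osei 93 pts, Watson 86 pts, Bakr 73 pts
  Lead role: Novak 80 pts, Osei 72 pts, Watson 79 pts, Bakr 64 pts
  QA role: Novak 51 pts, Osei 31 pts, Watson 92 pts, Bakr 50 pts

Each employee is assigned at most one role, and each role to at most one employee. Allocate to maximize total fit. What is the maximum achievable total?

Optimal: Novak→Lead role (80 pts), Osei→Data role (93 pts), Watson→QA role (92 pts), Bakr→Design role (79 pts) — total 80+93+92+79 = 344 pts.
Row-greedy (each employee in turn takes its best remaining role) gives 336 pts, worse by 8.
Swapping Osei↔Bakr (Osei→Design role 51 pts, Bakr→Data role 73 pts) loses 48.

Max total: 344 pts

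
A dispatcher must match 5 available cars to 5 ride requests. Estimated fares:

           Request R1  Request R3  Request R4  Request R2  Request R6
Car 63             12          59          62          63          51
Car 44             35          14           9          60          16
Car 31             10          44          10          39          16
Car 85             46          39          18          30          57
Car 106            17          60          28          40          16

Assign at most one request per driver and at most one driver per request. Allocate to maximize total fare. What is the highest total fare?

Max total: $253

Treat this as an assignment problem: match each driver to one request.
Optimal: Car 63→Request R4 ($62), Car 44→Request R1 ($35), Car 31→Request R2 ($39), Car 85→Request R6 ($57), Car 106→Request R3 ($60) — total 62+35+39+57+60 = $253.
Row-greedy (each driver in turn takes its best remaining request) gives $227, worse by 26.
Next-best assignment: Car 63→Request R4, Car 44→Request R2, Car 31→Request R1, Car 85→Request R6, Car 106→Request R3 = $249.
Every other assignment is strictly worse.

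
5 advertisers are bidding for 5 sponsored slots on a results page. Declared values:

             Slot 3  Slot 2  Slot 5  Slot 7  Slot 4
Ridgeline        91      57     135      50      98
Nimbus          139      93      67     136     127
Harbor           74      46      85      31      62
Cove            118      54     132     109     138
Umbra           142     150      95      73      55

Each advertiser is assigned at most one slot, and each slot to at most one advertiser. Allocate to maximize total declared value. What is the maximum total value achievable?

This is a one-to-one assignment (maximum-weight bipartite matching).
Optimal: Ridgeline→Slot 5 ($135), Nimbus→Slot 7 ($136), Harbor→Slot 3 ($74), Cove→Slot 4 ($138), Umbra→Slot 2 ($150) — total 135+136+74+138+150 = $633.
Max-entry greedy (repeatedly take the single best remaining cell) gives $593, worse by 40.
Next-best assignment: Ridgeline→Slot 5, Nimbus→Slot 7, Harbor→Slot 4, Cove→Slot 3, Umbra→Slot 2 = $601.
No other one-to-one assignment exceeds $633.

Max total: $633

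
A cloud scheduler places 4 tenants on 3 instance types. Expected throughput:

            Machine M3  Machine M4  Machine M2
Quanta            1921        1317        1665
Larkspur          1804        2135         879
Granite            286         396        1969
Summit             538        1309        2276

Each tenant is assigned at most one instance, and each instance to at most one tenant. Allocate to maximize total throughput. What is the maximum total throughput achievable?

This is the linear assignment problem.
Optimal: Quanta→Machine M3 (1921 ops/s), Larkspur→Machine M4 (2135 ops/s), Summit→Machine M2 (2276 ops/s) — total 1921+2135+2276 = 6332 ops/s.
Row-greedy (each tenant in turn takes its best remaining instance) gives 6025 ops/s, worse by 307.
Every other assignment is strictly worse.

Maximum total: 6332 ops/s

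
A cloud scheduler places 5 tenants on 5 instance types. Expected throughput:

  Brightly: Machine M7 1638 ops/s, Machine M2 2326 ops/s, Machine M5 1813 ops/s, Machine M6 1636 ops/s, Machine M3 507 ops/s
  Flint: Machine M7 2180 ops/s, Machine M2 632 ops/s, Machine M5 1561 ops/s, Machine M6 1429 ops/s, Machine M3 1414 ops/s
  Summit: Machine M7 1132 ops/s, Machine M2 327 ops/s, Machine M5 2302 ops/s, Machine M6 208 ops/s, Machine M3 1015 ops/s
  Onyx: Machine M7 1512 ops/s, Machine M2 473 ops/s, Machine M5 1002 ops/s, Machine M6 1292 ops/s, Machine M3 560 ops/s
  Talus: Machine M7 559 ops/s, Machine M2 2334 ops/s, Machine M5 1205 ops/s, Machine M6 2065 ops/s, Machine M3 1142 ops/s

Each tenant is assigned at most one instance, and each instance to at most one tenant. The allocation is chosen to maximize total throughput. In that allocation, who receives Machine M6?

This is the linear assignment problem.
Optimal: Brightly→Machine M2 (2326 ops/s), Flint→Machine M3 (1414 ops/s), Summit→Machine M5 (2302 ops/s), Onyx→Machine M7 (1512 ops/s), Talus→Machine M6 (2065 ops/s) — total 2326+1414+2302+1512+2065 = 9619 ops/s.
Column-greedy (each instance in turn goes to its best remaining tenant) gives 9012 ops/s, worse by 607.
Talus's own top instance is Machine M2 (2334 ops/s), but forcing Talus→Machine M2 and reassigning the rest optimally gives only 9198 ops/s — worse by 421.

Talus receives Machine M6.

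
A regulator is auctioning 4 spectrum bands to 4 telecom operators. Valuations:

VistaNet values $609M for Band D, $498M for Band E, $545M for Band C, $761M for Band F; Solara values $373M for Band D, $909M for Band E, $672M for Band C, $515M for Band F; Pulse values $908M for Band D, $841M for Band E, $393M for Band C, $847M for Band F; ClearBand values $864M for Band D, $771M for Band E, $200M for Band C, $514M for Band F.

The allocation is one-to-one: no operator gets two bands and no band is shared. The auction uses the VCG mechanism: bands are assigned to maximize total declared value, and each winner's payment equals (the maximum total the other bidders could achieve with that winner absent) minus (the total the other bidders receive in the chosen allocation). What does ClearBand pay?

ClearBand pays $277M.

Efficient allocation: VistaNet→Band C ($545M), Solara→Band E ($909M), Pulse→Band F ($847M), ClearBand→Band D ($864M); total welfare W = $3165M.
ClearBand receives Band D at value $864M, so the others get W − 864 = $2301M.
Without ClearBand: best allocation of the remaining 3 bidders over all 4 bands is VistaNet→Band F ($761M), Solara→Band E ($909M), Pulse→Band D ($908M), total $2578M.
VCG payment = (others' best without ClearBand) − (others' welfare with ClearBand) = 2578 − 2301 = $277M.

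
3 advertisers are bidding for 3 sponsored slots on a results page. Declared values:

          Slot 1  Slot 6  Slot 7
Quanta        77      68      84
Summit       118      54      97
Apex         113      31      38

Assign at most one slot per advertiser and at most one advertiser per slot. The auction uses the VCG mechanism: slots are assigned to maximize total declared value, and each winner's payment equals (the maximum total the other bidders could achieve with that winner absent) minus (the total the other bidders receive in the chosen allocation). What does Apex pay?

Apex pays $37.

Efficient allocation: Quanta→Slot 6 ($68), Summit→Slot 7 ($97), Apex→Slot 1 ($113); total welfare W = $278.
Apex receives Slot 1 at value $113, so the others get W − 113 = $165.
Without Apex: best allocation of the remaining 2 bidders over all 3 slots is Quanta→Slot 7 ($84), Summit→Slot 1 ($118), total $202.
VCG payment = (others' best without Apex) − (others' welfare with Apex) = 202 − 165 = $37.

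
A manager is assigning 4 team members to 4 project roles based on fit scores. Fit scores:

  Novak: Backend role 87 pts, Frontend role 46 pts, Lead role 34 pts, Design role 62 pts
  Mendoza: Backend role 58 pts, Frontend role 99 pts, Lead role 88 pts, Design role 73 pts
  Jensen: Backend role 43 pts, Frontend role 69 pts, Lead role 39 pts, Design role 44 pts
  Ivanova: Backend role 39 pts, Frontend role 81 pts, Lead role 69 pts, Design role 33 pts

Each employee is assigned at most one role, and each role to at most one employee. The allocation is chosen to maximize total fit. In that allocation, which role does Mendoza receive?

Optimal: Novak→Backend role (87 pts), Mendoza→Lead role (88 pts), Jensen→Design role (44 pts), Ivanova→Frontend role (81 pts) — total 87+88+44+81 = 300 pts.
Max-entry greedy (repeatedly take the single best remaining cell) gives 299 pts, worse by 1.
Every other assignment is strictly worse.
Mendoza's own top role is Frontend role (99 pts), but forcing Mendoza→Frontend role and reassigning the rest optimally gives only 299 pts — worse by 1.

Mendoza receives Lead role.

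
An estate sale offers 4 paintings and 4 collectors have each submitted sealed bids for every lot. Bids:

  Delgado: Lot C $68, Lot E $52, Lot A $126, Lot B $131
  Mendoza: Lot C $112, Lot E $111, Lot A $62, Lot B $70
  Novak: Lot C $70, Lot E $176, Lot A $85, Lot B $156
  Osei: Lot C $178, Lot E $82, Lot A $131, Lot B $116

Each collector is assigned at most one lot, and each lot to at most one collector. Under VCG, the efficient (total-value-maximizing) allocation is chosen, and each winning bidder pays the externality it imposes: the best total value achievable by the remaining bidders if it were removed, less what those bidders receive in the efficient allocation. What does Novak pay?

Efficient allocation: Delgado→Lot A ($126), Mendoza→Lot E ($111), Novak→Lot B ($156), Osei→Lot C ($178); total welfare W = $571.
Novak receives Lot B at value $156, so the others get W − 156 = $415.
Without Novak: best allocation of the remaining 3 bidders over all 4 lots is Delgado→Lot B ($131), Mendoza→Lot E ($111), Osei→Lot C ($178), total $420.
VCG payment = (others' best without Novak) − (others' welfare with Novak) = 420 − 415 = $5.

Novak pays $5.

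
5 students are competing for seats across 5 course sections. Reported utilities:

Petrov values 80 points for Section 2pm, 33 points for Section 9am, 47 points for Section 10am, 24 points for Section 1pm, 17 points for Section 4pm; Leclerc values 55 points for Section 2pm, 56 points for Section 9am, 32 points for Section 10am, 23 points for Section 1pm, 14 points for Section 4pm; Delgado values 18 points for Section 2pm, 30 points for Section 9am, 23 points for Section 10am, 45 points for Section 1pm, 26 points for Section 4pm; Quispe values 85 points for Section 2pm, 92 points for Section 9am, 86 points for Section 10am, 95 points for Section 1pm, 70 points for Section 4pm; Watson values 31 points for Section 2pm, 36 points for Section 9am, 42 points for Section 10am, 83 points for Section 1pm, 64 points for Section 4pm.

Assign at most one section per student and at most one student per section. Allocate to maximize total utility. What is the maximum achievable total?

Maximum total: 331 points

Optimal: Petrov→Section 2pm (80 points), Leclerc→Section 9am (56 points), Delgado→Section 1pm (45 points), Quispe→Section 10am (86 points), Watson→Section 4pm (64 points) — total 80+56+45+86+64 = 331 points.
Column-greedy (each section in turn goes to its best remaining student) gives 297 points, worse by 34.
Checked against all permutations: 331 points is optimal.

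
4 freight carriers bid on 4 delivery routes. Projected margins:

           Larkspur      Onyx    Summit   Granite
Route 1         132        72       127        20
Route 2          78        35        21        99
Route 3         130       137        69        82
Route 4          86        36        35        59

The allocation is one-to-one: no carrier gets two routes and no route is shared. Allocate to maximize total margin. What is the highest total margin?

Optimal: Larkspur→Route 4 ($86k), Onyx→Route 3 ($137k), Summit→Route 1 ($127k), Granite→Route 2 ($99k) — total 86+137+127+99 = $449k.
Max-entry greedy (repeatedly take the single best remaining cell) gives $403k, worse by 46.
Swapping Onyx↔Summit (Onyx→Route 1 $72k, Summit→Route 3 $69k) loses 123.
Checked against all permutations: $449k is optimal.

Max total: $449k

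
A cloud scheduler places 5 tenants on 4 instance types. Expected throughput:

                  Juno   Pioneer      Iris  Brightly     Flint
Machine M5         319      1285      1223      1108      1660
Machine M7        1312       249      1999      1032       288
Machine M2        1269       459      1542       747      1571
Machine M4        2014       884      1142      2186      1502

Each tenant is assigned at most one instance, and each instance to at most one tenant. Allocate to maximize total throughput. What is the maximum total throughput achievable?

Maximum total: 7114 ops/s

This is a one-to-one assignment (maximum-weight bipartite matching).
Optimal: Flint→Machine M5 (1660 ops/s), Iris→Machine M7 (1999 ops/s), Juno→Machine M2 (1269 ops/s), Brightly→Machine M4 (2186 ops/s) — total 1660+1999+1269+2186 = 7114 ops/s.
Row-greedy (each tenant in turn takes its best remaining instance) gives 6045 ops/s, worse by 1069.
Next-best assignment: Pioneer→Machine M5, Iris→Machine M7, Flint→Machine M2, Brightly→Machine M4 = 7041 ops/s.
Swapping Flint↔Juno (Flint→Machine M2 1571 ops/s, Juno→Machine M5 319 ops/s) loses 1039.
No other one-to-one assignment exceeds 7114 ops/s.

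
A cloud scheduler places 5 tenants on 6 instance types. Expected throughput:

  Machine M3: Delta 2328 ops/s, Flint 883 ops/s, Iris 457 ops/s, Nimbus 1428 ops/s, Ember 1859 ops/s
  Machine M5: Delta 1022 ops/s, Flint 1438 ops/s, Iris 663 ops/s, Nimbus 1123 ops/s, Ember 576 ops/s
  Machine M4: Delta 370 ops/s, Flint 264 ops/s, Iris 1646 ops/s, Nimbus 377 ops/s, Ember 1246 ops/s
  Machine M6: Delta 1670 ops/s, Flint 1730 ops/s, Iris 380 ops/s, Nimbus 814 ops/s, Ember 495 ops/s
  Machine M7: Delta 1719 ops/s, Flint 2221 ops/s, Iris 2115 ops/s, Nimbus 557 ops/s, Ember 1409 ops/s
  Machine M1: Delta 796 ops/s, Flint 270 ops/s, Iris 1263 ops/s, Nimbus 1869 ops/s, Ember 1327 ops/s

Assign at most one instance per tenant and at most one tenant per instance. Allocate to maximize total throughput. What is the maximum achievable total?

This is the linear assignment problem.
Optimal: Delta→Machine M3 (2328 ops/s), Flint→Machine M6 (1730 ops/s), Iris→Machine M7 (2115 ops/s), Nimbus→Machine M1 (1869 ops/s), Ember→Machine M4 (1246 ops/s) — total 2328+1730+2115+1869+1246 = 9288 ops/s.
Row-greedy (each tenant in turn takes its best remaining instance) gives 8640 ops/s, worse by 648.

Max total: 9288 ops/s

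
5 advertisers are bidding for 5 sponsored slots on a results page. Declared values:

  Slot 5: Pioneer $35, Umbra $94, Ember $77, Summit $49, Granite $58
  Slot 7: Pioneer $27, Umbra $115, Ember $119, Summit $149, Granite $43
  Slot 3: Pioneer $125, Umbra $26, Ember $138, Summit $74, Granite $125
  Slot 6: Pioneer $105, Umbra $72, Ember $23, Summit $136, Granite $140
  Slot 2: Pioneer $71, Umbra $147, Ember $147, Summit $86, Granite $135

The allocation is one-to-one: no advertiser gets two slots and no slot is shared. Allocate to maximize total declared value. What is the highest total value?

This is the linear assignment problem.
Optimal: Pioneer→Slot 3 ($125), Umbra→Slot 5 ($94), Ember→Slot 2 ($147), Summit→Slot 7 ($149), Granite→Slot 6 ($140) — total 125+94+147+149+140 = $655.
Swapping Ember↔Pioneer (Ember→Slot 3 $138, Pioneer→Slot 2 $71) loses 63.

Max total: $655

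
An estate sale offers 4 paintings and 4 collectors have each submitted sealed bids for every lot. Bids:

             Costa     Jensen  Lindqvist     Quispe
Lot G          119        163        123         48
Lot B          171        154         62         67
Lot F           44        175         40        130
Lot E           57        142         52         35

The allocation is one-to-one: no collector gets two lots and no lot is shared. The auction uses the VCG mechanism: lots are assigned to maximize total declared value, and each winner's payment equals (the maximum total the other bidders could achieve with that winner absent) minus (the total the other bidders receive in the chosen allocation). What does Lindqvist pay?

Efficient allocation: Costa→Lot B ($171), Jensen→Lot E ($142), Lindqvist→Lot G ($123), Quispe→Lot F ($130); total welfare W = $566.
Lindqvist receives Lot G at value $123, so the others get W − 123 = $443.
Without Lindqvist: best allocation of the remaining 3 bidders over all 4 lots is Costa→Lot B ($171), Jensen→Lot G ($163), Quispe→Lot F ($130), total $464.
VCG payment = (others' best without Lindqvist) − (others' welfare with Lindqvist) = 464 − 443 = $21.

Lindqvist pays $21.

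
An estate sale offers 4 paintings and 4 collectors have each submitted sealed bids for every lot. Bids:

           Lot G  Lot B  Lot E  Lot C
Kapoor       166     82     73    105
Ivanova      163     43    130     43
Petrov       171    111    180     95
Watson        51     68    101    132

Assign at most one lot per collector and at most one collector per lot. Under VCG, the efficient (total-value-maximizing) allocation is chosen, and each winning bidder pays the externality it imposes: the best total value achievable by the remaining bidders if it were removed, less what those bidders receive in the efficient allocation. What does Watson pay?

Efficient allocation: Kapoor→Lot B ($82), Ivanova→Lot G ($163), Petrov→Lot E ($180), Watson→Lot C ($132); total welfare W = $557.
Watson receives Lot C at value $132, so the others get W − 132 = $425.
Without Watson: best allocation of the remaining 3 bidders over all 4 lots is Kapoor→Lot C ($105), Ivanova→Lot G ($163), Petrov→Lot E ($180), total $448.
VCG payment = (others' best without Watson) − (others' welfare with Watson) = 448 − 425 = $23.

Watson pays $23.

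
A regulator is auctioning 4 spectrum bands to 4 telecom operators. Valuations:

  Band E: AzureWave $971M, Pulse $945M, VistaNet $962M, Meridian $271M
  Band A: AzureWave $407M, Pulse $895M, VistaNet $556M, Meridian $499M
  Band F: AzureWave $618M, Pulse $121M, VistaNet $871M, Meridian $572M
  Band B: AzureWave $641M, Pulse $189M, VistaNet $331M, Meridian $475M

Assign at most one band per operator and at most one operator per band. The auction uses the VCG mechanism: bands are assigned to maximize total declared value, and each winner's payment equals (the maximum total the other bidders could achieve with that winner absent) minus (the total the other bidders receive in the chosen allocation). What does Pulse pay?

Pulse pays $24M.

Efficient allocation: AzureWave→Band E ($971M), Pulse→Band A ($895M), VistaNet→Band F ($871M), Meridian→Band B ($475M); total welfare W = $3212M.
Pulse receives Band A at value $895M, so the others get W − 895 = $2317M.
Without Pulse: best allocation of the remaining 3 bidders over all 4 bands is AzureWave→Band E ($971M), VistaNet→Band F ($871M), Meridian→Band A ($499M), total $2341M.
VCG payment = (others' best without Pulse) − (others' welfare with Pulse) = 2341 − 2317 = $24M.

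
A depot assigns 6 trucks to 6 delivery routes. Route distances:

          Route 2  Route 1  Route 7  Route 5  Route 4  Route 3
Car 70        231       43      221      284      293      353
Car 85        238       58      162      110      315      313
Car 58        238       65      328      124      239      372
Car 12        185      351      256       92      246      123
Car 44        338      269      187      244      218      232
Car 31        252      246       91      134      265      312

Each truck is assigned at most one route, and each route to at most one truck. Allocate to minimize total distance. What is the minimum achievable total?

Optimal: Car 70→Route 1 (43 km), Car 85→Route 5 (110 km), Car 58→Route 2 (238 km), Car 12→Route 3 (123 km), Car 44→Route 4 (218 km), Car 31→Route 7 (91 km) — total 43+110+238+123+218+91 = 823 km.
Row-greedy (each truck in turn takes its cheapest remaining route) gives 966 km, worse by 143.

Minimum total: 823 km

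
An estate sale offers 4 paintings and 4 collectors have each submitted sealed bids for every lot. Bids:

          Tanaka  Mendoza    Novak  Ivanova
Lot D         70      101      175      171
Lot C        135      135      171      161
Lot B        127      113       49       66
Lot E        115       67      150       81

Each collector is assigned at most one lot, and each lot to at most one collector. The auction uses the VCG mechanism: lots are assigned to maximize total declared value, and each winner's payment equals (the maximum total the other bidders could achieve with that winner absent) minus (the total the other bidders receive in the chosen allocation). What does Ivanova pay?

Ivanova pays $25.

Efficient allocation: Tanaka→Lot B ($127), Mendoza→Lot C ($135), Novak→Lot E ($150), Ivanova→Lot D ($171); total welfare W = $583.
Ivanova receives Lot D at value $171, so the others get W − 171 = $412.
Without Ivanova: best allocation of the remaining 3 bidders over all 4 lots is Tanaka→Lot B ($127), Mendoza→Lot C ($135), Novak→Lot D ($175), total $437.
VCG payment = (others' best without Ivanova) − (others' welfare with Ivanova) = 437 − 412 = $25.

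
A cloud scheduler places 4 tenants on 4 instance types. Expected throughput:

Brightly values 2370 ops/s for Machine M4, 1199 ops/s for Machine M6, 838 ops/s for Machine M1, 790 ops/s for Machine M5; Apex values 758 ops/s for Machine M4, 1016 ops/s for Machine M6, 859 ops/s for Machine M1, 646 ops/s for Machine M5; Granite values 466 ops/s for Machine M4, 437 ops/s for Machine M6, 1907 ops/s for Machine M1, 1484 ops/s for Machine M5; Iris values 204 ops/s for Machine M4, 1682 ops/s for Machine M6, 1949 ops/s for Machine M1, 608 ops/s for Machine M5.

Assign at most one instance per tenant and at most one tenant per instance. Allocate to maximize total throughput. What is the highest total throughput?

Optimal: Brightly→Machine M4 (2370 ops/s), Apex→Machine M6 (1016 ops/s), Granite→Machine M5 (1484 ops/s), Iris→Machine M1 (1949 ops/s) — total 2370+1016+1484+1949 = 6819 ops/s.
Row-greedy (each tenant in turn takes its best remaining instance) gives 5901 ops/s, worse by 918.
Next-best assignment: Brightly→Machine M4, Apex→Machine M5, Granite→Machine M1, Iris→Machine M6 = 6605 ops/s.
No other one-to-one assignment exceeds 6819 ops/s.

Maximum total: 6819 ops/s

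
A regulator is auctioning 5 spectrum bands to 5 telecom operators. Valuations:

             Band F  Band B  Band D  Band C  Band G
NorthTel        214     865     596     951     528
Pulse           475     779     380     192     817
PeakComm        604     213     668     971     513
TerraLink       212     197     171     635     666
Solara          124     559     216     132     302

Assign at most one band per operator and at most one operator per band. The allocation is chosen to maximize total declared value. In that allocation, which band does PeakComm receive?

Optimal: NorthTel→Band C ($951M), Pulse→Band F ($475M), PeakComm→Band D ($668M), TerraLink→Band G ($666M), Solara→Band B ($559M) — total 951+475+668+666+559 = $3319M.
PeakComm's own top band is Band C ($971M), but forcing PeakComm→Band C and reassigning the rest optimally gives only $3267M — worse by 52.

PeakComm receives Band D.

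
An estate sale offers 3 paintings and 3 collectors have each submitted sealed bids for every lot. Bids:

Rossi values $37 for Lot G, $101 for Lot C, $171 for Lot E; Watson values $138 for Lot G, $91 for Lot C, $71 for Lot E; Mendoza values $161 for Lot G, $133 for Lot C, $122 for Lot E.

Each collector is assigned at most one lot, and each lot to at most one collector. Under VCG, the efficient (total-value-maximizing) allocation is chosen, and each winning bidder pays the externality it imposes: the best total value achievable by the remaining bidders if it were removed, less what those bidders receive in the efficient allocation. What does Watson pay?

Watson pays $28.

Efficient allocation: Rossi→Lot E ($171), Watson→Lot G ($138), Mendoza→Lot C ($133); total welfare W = $442.
Watson receives Lot G at value $138, so the others get W − 138 = $304.
Without Watson: best allocation of the remaining 2 bidders over all 3 lots is Rossi→Lot E ($171), Mendoza→Lot G ($161), total $332.
VCG payment = (others' best without Watson) − (others' welfare with Watson) = 332 − 304 = $28.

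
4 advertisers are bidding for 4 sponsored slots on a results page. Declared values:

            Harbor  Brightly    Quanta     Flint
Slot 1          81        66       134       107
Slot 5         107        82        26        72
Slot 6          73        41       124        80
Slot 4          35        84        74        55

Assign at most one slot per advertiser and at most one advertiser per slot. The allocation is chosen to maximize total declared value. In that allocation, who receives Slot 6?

Quanta receives Slot 6.

Optimal: Harbor→Slot 5 ($107), Brightly→Slot 4 ($84), Quanta→Slot 6 ($124), Flint→Slot 1 ($107) — total 107+84+124+107 = $422.
Every other assignment is strictly worse.
Quanta's own top slot is Slot 1 ($134), but forcing Quanta→Slot 1 and reassigning the rest optimally gives only $405 — worse by 17.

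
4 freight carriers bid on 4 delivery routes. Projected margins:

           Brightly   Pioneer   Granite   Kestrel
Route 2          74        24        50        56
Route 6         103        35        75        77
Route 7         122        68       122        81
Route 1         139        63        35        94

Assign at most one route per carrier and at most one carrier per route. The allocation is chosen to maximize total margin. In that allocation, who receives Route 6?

This is the linear assignment problem.
Optimal: Brightly→Route 1 ($139k), Pioneer→Route 2 ($24k), Granite→Route 7 ($122k), Kestrel→Route 6 ($77k) — total 139+24+122+77 = $362k.
Column-greedy (each route in turn goes to its best remaining carrier) gives $336k, worse by 26.
Kestrel's own top route is Route 1 ($94k), but forcing Kestrel→Route 1 and reassigning the rest optimally gives only $343k — worse by 19.

Kestrel receives Route 6.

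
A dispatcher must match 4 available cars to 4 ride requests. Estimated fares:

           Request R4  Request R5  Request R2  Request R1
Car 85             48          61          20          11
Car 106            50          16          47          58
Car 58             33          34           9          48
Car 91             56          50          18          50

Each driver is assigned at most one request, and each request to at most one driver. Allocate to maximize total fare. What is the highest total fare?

Optimal: Car 85→Request R5 ($61), Car 106→Request R2 ($47), Car 58→Request R1 ($48), Car 91→Request R4 ($56) — total 61+47+48+56 = $212.
Max-entry greedy (repeatedly take the single best remaining cell) gives $184, worse by 28.
Next-best assignment: Car 85→Request R4, Car 106→Request R2, Car 58→Request R1, Car 91→Request R5 = $193.
Swapping Car 91↔Car 85 (Car 91→Request R5 $50, Car 85→Request R4 $48) loses 19.

Max total: $212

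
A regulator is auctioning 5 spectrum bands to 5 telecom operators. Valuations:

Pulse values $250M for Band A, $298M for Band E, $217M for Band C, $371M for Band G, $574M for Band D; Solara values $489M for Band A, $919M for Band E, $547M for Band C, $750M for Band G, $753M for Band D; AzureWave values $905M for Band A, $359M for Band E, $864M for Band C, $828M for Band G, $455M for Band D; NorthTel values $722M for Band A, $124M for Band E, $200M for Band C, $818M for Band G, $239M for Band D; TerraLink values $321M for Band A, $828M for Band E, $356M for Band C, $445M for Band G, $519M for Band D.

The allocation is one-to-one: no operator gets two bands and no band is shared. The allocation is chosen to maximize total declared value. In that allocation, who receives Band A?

This is a one-to-one assignment (maximum-weight bipartite matching).
Optimal: Pulse→Band D ($574M), Solara→Band G ($750M), AzureWave→Band C ($864M), NorthTel→Band A ($722M), TerraLink→Band E ($828M) — total 574+750+864+722+828 = $3738M.
Next-best assignment: Pulse→Band D, Solara→Band C, AzureWave→Band A, NorthTel→Band G, TerraLink→Band E = $3672M.
Swapping TerraLink↔Solara (TerraLink→Band G $445M, Solara→Band E $919M) loses 214.
NorthTel's own top band is Band G ($818M), but forcing NorthTel→Band G and reassigning the rest optimally gives only $3672M — worse by 66.

NorthTel receives Band A.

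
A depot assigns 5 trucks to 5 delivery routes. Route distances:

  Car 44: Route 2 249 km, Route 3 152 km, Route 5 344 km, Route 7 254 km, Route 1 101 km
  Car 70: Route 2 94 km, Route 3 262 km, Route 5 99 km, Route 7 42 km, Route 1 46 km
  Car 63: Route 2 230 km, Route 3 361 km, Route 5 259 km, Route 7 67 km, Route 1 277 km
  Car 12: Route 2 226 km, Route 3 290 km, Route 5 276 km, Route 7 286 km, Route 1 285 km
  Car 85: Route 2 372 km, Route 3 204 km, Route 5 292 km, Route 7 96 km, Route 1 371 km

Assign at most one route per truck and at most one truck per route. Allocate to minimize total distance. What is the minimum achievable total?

Min total: 697 km

Optimal: Car 44→Route 1 (101 km), Car 70→Route 5 (99 km), Car 63→Route 7 (67 km), Car 12→Route 2 (226 km), Car 85→Route 3 (204 km) — total 101+99+67+226+204 = 697 km.
Row-greedy (each truck in turn takes its cheapest remaining route) gives 853 km, worse by 156.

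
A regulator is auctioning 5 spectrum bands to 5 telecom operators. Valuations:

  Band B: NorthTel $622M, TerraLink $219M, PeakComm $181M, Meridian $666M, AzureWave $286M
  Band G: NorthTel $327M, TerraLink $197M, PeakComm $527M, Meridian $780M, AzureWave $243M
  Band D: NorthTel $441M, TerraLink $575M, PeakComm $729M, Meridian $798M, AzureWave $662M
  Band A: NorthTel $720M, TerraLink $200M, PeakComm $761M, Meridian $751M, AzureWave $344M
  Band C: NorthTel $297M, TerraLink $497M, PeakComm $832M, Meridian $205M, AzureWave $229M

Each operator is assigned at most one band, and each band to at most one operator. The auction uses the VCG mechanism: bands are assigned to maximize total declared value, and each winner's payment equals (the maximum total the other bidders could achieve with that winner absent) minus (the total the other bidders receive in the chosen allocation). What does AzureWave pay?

Efficient allocation: NorthTel→Band B ($622M), TerraLink→Band C ($497M), PeakComm→Band A ($761M), Meridian→Band G ($780M), AzureWave→Band D ($662M); total welfare W = $3322M.
AzureWave receives Band D at value $662M, so the others get W − 662 = $2660M.
Without AzureWave: best allocation of the remaining 4 bidders over all 5 bands is NorthTel→Band A ($720M), TerraLink→Band D ($575M), PeakComm→Band C ($832M), Meridian→Band G ($780M), total $2907M.
VCG payment = (others' best without AzureWave) − (others' welfare with AzureWave) = 2907 − 2660 = $247M.

AzureWave pays $247M.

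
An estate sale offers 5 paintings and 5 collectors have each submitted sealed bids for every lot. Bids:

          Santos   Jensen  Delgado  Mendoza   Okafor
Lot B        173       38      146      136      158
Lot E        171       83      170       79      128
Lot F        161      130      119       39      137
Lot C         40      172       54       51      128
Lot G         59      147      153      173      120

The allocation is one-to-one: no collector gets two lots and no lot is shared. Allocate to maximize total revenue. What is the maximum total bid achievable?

Treat this as an assignment problem: match each collector to one lot.
Optimal: Santos→Lot F ($161), Jensen→Lot C ($172), Delgado→Lot E ($170), Mendoza→Lot G ($173), Okafor→Lot B ($158) — total 161+172+170+173+158 = $834.
Column-greedy (each lot in turn goes to its best remaining collector) gives $825, worse by 9.
Every other assignment is strictly worse.

Maximum total: $834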